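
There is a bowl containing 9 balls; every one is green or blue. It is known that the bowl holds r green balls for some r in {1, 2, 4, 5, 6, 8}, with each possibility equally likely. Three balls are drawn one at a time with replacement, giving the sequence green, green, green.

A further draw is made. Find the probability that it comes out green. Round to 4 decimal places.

0.7547

The likelihood of the observed sequence under each hypothesis: P(data | r = 1) = (1/9)(1/9)(1/9) = 0.0013717; P(data | r = 2) = (2/9)(2/9)(2/9) = 0.010974; P(data | r = 4) = (4/9)(4/9)(4/9) = 0.087791; P(data | r = 5) = (5/9)(5/9)(5/9) = 0.17147; P(data | r = 6) = (6/9)(6/9)(6/9) = 0.2963; P(data | r = 8) = (8/9)(8/9)(8/9) = 0.70233.
Multiplying each by its prior: 1/6 · 0.0013717 = 0.00022862, 1/6 · 0.010974 = 0.001829, 1/6 · 0.087791 = 0.014632, 1/6 · 0.17147 = 0.028578, 1/6 · 0.2963 = 0.049383, 1/6 · 0.70233 = 0.11706; these sum to 0.21171.
The posterior is then P(r = 1 | data) = 0.0010799, P(r = 2 | data) = 0.0086393, P(r = 4 | data) = 0.069114, P(r = 5 | data) = 0.13499, P(r = 6 | data) = 0.23326, P(r = 8 | data) = 0.55292.
So P(green next | data) = Σ P(green next | H) P(H | data) = (1/9)(0.0010799) + (2/9)(0.0086393) + (4/9)(0.069114) + (5/9)(0.13499) + (2/3)(0.23326) + (8/9)(0.55292) = 0.75474.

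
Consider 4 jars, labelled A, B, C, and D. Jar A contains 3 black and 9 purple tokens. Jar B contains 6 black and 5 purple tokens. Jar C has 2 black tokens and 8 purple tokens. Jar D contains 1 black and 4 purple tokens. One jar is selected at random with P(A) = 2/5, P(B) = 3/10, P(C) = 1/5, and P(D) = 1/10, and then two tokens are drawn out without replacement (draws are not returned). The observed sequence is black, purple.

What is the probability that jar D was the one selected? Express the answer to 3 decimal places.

0.091

For each hypothesis, P(data | H) works out to: P(data | jar A) = (3/12)(9/11) = 9/44; P(data | jar B) = (6/11)(5/10) = 3/11; P(data | jar C) = (2/10)(8/9) = 8/45; P(data | jar D) = (1/5)(4/4) = 1/5.
Weighting by the prior gives 2/5 · 9/44 = 9/110, 3/10 · 3/11 = 9/110, 1/5 · 8/45 = 8/225, 1/10 · 1/5 = 1/50; these sum to 217/990.
By Bayes' rule, P(jar D | data) = (1/50) / (217/990) = 99/1085.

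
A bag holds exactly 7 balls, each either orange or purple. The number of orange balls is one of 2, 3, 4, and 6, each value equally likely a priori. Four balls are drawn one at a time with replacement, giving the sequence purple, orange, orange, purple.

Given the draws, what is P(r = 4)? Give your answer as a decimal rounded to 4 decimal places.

Under each hypothesis, the probability of the observed sequence is: P(data | r = 2) = (5/7)(2/7)(2/7)(5/7) = 0.041649; P(data | r = 3) = (4/7)(3/7)(3/7)(4/7) = 0.059975; P(data | r = 4) = (3/7)(4/7)(4/7)(3/7) = 0.059975; P(data | r = 6) = (1/7)(6/7)(6/7)(1/7) = 0.014994.
The prior-weighted likelihoods are 1/4 · 0.041649 = 0.010412, 1/4 · 0.059975 = 0.014994, 1/4 · 0.059975 = 0.014994, 1/4 · 0.014994 = 0.0037484; these sum to 0.044148.
By Bayes' rule, P(r = 4 | data) = (0.014994) / (0.044148) = 0.33962.

0.3396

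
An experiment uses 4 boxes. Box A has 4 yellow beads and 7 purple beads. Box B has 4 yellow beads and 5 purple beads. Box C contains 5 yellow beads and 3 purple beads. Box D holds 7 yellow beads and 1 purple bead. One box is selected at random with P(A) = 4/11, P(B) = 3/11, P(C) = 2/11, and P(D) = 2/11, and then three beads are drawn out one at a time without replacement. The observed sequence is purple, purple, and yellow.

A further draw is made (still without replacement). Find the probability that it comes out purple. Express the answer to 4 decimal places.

Compute the likelihood of the observed sequence for each case: P(data | box A) = (7/11)(6/10)(4/9) = 0.1697; P(data | box B) = (5/9)(4/8)(4/7) = 0.15873; P(data | box C) = (3/8)(2/7)(5/6) = 0.089286; P(data | box D) = (1/8)(0/7) = 0.
Weighting by the prior gives 4/11 · 0.1697 = 0.061708, 3/11 · 0.15873 = 0.04329, 2/11 · 0.089286 = 0.016234, 2/11 · 0 = 0; with total 0.12123.
The posterior is then P(box A | data) = 0.50901, P(box B | data) = 0.35708, P(box C | data) = 0.13391, P(box D | data) = 0.
So P(purple next | data) = Σ P(purple next | H) P(H | data) = (5/8)(0.50901) + (1/2)(0.35708) + (1/5)(0.13391) = 0.52345.

0.5235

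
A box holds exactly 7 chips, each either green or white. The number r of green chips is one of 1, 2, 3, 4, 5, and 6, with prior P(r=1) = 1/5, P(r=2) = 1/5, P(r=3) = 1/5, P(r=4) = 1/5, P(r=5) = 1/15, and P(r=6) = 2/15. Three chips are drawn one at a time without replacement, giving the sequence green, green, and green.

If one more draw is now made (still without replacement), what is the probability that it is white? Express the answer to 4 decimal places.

Under each hypothesis, the probability of the observed sequence is: P(data | r = 1) = (1/7)(0/6) = 0; P(data | r = 2) = (2/7)(1/6)(0/5) = 0; P(data | r = 3) = (3/7)(2/6)(1/5) = 1/35; P(data | r = 4) = (4/7)(3/6)(2/5) = 4/35; P(data | r = 5) = (5/7)(4/6)(3/5) = 2/7; P(data | r = 6) = (6/7)(5/6)(4/5) = 4/7.
Multiplying each by its prior: 1/5 · 0 = 0, 1/5 · 0 = 0, 1/5 · 1/35 = 1/175, 1/5 · 4/35 = 4/175, 1/15 · 2/7 = 2/105, 2/15 · 4/7 = 8/105; summing to 13/105.
The posterior is then P(r = 1 | data) = 0, P(r = 2 | data) = 0, P(r = 3 | data) = 3/65, P(r = 4 | data) = 12/65, P(r = 5 | data) = 2/13, P(r = 6 | data) = 8/13.
Averaging over the posterior, P(white next | data) = (1)(3/65) + (3/4)(12/65) + (1/2)(2/13) + (1/4)(8/13) = 27/65.

0.4154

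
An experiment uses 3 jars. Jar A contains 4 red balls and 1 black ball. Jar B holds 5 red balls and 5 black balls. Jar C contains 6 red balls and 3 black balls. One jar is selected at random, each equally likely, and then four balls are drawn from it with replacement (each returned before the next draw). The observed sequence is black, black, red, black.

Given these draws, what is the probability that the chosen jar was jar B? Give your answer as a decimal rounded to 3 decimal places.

The likelihood of the observed sequence under each hypothesis: P(data | jar A) = (1/5)(1/5)(4/5)(1/5) = 0.0064; P(data | jar B) = (5/10)(5/10)(5/10)(5/10) = 0.0625; P(data | jar C) = (3/9)(3/9)(6/9)(3/9) = 0.024691.
Weighting by the prior gives 1/3 · 0.0064 = 0.0021333, 1/3 · 0.0625 = 0.020833, 1/3 · 0.024691 = 0.0082305; with total 0.031197.
By Bayes' rule, P(jar B | data) = (0.020833) / (0.031197) = 0.6678.

0.668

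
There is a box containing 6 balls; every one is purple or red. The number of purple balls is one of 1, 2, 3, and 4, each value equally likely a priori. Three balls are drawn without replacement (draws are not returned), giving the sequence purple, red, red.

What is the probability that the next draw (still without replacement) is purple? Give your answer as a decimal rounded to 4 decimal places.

0.4000

Compute the likelihood of the observed sequence for each case: P(data | r = 1) = (1/6)(5/5)(4/4) = 1/6; P(data | r = 2) = (2/6)(4/5)(3/4) = 1/5; P(data | r = 3) = (3/6)(3/5)(2/4) = 3/20; P(data | r = 4) = (4/6)(2/5)(1/4) = 1/15.
Weighting by the prior gives 1/4 · 1/6 = 1/24, 1/4 · 1/5 = 1/20, 1/4 · 3/20 = 3/80, 1/4 · 1/15 = 1/60; with total 7/48.
The posterior is then P(r = 1 | data) = 2/7, P(r = 2 | data) = 12/35, P(r = 3 | data) = 9/35, P(r = 4 | data) = 4/35.
Averaging over the posterior, P(purple next | data) = (0)(2/7) + (1/3)(12/35) + (2/3)(9/35) + (1)(4/35) = 2/5.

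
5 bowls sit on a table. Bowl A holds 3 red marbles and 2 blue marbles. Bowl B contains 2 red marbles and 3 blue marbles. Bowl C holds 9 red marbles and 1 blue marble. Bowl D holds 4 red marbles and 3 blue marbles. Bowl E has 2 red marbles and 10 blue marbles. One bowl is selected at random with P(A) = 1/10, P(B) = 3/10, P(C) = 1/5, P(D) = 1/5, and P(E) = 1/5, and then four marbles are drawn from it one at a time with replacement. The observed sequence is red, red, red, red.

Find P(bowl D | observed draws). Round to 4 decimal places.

0.1230

For each hypothesis, P(data | H) works out to: P(data | bowl A) = (3/5)(3/5)(3/5)(3/5) = 0.1296; P(data | bowl B) = (2/5)(2/5)(2/5)(2/5) = 0.0256; P(data | bowl C) = (9/10)(9/10)(9/10)(9/10) = 0.6561; P(data | bowl D) = (4/7)(4/7)(4/7)(4/7) = 0.10662; P(data | bowl E) = (2/12)(2/12)(2/12)(2/12) = 0.0007716.
The prior-weighted likelihoods are 1/10 · 0.1296 = 0.01296, 3/10 · 0.0256 = 0.00768, 1/5 · 0.6561 = 0.13122, 1/5 · 0.10662 = 0.021324, 1/5 · 0.0007716 = 0.00015432; with total 0.17334.
Therefore the posterior P(bowl D | data) = (0.021324) / (0.17334) = 0.12302.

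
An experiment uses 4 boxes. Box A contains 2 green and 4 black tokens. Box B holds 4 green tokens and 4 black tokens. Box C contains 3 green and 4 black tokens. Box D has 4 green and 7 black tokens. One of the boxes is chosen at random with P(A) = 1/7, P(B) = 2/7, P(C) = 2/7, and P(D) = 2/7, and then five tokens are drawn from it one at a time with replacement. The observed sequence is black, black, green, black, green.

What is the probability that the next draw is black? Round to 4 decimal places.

The likelihood of the observed sequence under each hypothesis: P(data | box A) = (4/6)(4/6)(2/6)(4/6)(2/6) = 0.032922; P(data | box B) = (4/8)(4/8)(4/8)(4/8)(4/8) = 0.03125; P(data | box C) = (4/7)(4/7)(3/7)(4/7)(3/7) = 0.034271; P(data | box D) = (7/11)(7/11)(4/11)(7/11)(4/11) = 0.034076.
Multiplying each by its prior: 1/7 · 0.032922 = 0.0047031, 2/7 · 0.03125 = 0.0089286, 2/7 · 0.034271 = 0.0097918, 2/7 · 0.034076 = 0.009736; summing to 0.03316.
Normalising, the posterior is P(box A | data) = 0.14183, P(box B | data) = 0.26926, P(box C | data) = 0.29529, P(box D | data) = 0.29361.
The predictive probability is P(black next | data) = (2/3)(0.14183) + (1/2)(0.26926) + (4/7)(0.29529) + (7/11)(0.29361) = 0.58477.

0.5848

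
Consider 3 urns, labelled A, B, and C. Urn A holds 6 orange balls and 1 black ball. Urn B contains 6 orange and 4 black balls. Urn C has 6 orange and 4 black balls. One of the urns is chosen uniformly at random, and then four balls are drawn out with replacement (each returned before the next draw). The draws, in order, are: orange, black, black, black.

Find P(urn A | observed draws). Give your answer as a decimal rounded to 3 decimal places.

Compute the likelihood of the observed sequence for each case: P(data | urn A) = (6/7)(1/7)(1/7)(1/7) = 0.002499; P(data | urn B) = (6/10)(4/10)(4/10)(4/10) = 0.0384; P(data | urn C) = (6/10)(4/10)(4/10)(4/10) = 0.0384.
Multiplying each by its prior: 1/3 · 0.002499 = 0.00083299, 1/3 · 0.0384 = 0.0128, 1/3 · 0.0384 = 0.0128; summing to 0.026433.
Therefore the posterior P(urn A | data) = (0.00083299) / (0.026433) = 0.031513.

0.032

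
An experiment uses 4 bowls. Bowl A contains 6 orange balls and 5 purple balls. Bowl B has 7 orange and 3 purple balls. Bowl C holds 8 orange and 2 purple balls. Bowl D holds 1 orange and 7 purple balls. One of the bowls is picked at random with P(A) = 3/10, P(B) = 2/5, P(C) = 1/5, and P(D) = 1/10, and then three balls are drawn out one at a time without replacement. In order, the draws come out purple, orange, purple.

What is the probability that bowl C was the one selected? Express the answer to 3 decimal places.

Under each hypothesis, the probability of the observed sequence is: P(data | bowl A) = (5/11)(6/10)(4/9) = 0.12121; P(data | bowl B) = (3/10)(7/9)(2/8) = 0.058333; P(data | bowl C) = (2/10)(8/9)(1/8) = 0.022222; P(data | bowl D) = (7/8)(1/7)(6/6) = 0.125.
Multiplying each by its prior: 3/10 · 0.12121 = 0.036364, 2/5 · 0.058333 = 0.023333, 1/5 · 0.022222 = 0.0044444, 1/10 · 0.125 = 0.0125; summing to 0.076641.
Hence P(bowl C | data) = (0.0044444) / (0.076641) = 0.05799.

0.058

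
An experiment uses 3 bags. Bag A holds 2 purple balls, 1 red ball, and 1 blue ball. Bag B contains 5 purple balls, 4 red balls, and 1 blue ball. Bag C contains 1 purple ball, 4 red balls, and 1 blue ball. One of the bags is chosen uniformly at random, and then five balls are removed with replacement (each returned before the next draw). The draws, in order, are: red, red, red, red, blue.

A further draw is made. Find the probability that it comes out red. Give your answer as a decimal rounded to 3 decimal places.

Compute the likelihood of the observed sequence for each case: P(data | bag A) = (1/4)(1/4)(1/4)(1/4)(1/4) = 0.00097656; P(data | bag B) = (4/10)(4/10)(4/10)(4/10)(1/10) = 0.00256; P(data | bag C) = (4/6)(4/6)(4/6)(4/6)(1/6) = 0.032922.
Weighting by the prior gives 1/3 · 0.00097656 = 0.00032552, 1/3 · 0.00256 = 0.00085333, 1/3 · 0.032922 = 0.010974; with total 0.012153.
Dividing through by the total gives posterior P(bag A | data) = 0.026786, P(bag B | data) = 0.070217, P(bag C | data) = 0.903.
So P(red next | data) = Σ P(red next | H) P(H | data) = (1/4)(0.026786) + (2/5)(0.070217) + (2/3)(0.903) = 0.63678.

0.637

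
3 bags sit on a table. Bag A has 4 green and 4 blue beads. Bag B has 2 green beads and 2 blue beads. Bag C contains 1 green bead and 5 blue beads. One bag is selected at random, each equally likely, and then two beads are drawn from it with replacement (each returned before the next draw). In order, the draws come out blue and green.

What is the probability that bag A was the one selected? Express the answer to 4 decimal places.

For each hypothesis, P(data | H) works out to: P(data | bag A) = (4/8)(4/8) = 1/4; P(data | bag B) = (2/4)(2/4) = 1/4; P(data | bag C) = (5/6)(1/6) = 5/36.
Multiplying each by its prior: 1/3 · 1/4 = 1/12, 1/3 · 1/4 = 1/12, 1/3 · 5/36 = 5/108; summing to 23/108.
By Bayes' rule, P(bag A | data) = (1/12) / (23/108) = 9/23.

0.3913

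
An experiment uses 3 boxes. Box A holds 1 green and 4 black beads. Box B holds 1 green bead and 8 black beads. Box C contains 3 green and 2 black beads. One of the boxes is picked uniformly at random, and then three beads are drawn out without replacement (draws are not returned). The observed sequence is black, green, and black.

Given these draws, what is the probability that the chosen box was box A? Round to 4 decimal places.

Compute the likelihood of the observed sequence for each case: P(data | box A) = (4/5)(1/4)(3/3) = 1/5; P(data | box B) = (8/9)(1/8)(7/7) = 1/9; P(data | box C) = (2/5)(3/4)(1/3) = 1/10.
The prior-weighted likelihoods are 1/3 · 1/5 = 1/15, 1/3 · 1/9 = 1/27, 1/3 · 1/10 = 1/30; these sum to 37/270.
By Bayes' rule, P(box A | data) = (1/15) / (37/270) = 18/37.

0.4865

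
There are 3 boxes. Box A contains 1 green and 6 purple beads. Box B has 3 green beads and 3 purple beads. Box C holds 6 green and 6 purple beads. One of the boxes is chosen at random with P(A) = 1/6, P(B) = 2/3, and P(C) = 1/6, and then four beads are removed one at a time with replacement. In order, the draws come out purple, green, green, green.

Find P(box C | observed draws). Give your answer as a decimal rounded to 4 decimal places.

For each hypothesis, P(data | H) works out to: P(data | box A) = (6/7)(1/7)(1/7)(1/7) = 0.002499; P(data | box B) = (3/6)(3/6)(3/6)(3/6) = 0.0625; P(data | box C) = (6/12)(6/12)(6/12)(6/12) = 0.0625.
The prior-weighted likelihoods are 1/6 · 0.002499 = 0.00041649, 2/3 · 0.0625 = 0.041667, 1/6 · 0.0625 = 0.010417; summing to 0.0525.
So P(box C | data) = (0.010417) / (0.0525) = 0.19841.

0.1984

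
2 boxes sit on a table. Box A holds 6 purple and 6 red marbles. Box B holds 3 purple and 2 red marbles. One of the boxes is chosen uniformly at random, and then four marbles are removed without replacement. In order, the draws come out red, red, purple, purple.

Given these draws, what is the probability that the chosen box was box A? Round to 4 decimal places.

For each hypothesis, P(data | H) works out to: P(data | box A) = (6/12)(5/11)(6/10)(5/9) = 5/66; P(data | box B) = (2/5)(1/4)(3/3)(2/2) = 1/10.
The prior-weighted likelihoods are 1/2 · 5/66 = 5/132, 1/2 · 1/10 = 1/20; summing to 29/330.
By Bayes' rule, P(box A | data) = (5/132) / (29/330) = 25/58.

0.4310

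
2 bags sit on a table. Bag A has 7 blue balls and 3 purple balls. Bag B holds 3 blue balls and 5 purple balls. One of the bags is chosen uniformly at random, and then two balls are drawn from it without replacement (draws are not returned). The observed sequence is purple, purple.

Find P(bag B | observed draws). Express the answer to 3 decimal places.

0.843

Under each hypothesis, the probability of the observed sequence is: P(data | bag A) = (3/10)(2/9) = 1/15; P(data | bag B) = (5/8)(4/7) = 5/14.
The prior-weighted likelihoods are 1/2 · 1/15 = 1/30, 1/2 · 5/14 = 5/28; summing to 89/420.
So P(bag B | data) = (5/28) / (89/420) = 75/89.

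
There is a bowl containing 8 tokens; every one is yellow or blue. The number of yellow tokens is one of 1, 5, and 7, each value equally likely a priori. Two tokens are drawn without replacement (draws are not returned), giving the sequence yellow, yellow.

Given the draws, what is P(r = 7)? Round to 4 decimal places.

The likelihood of the observed sequence under each hypothesis: P(data | r = 1) = (1/8)(0/7) = 0; P(data | r = 5) = (5/8)(4/7) = 5/14; P(data | r = 7) = (7/8)(6/7) = 3/4.
Weighting by the prior gives 1/3 · 0 = 0, 1/3 · 5/14 = 5/42, 1/3 · 3/4 = 1/4; these sum to 31/84.
Therefore the posterior P(r = 7 | data) = (1/4) / (31/84) = 21/31.

0.6774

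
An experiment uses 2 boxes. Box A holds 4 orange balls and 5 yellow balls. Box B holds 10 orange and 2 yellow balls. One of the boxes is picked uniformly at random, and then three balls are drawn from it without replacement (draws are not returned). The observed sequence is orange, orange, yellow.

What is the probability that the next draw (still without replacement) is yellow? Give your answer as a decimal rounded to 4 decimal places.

Compute the likelihood of the observed sequence for each case: P(data | box A) = (4/9)(3/8)(5/7) = 5/42; P(data | box B) = (10/12)(9/11)(2/10) = 3/22.
The prior-weighted likelihoods are 1/2 · 5/42 = 5/84, 1/2 · 3/22 = 3/44; summing to 59/462.
Normalising, the posterior is P(box A | data) = 55/118, P(box B | data) = 63/118.
So P(yellow next | data) = Σ P(yellow next | H) P(H | data) = (2/3)(55/118) + (1/9)(63/118) = 131/354.

0.3701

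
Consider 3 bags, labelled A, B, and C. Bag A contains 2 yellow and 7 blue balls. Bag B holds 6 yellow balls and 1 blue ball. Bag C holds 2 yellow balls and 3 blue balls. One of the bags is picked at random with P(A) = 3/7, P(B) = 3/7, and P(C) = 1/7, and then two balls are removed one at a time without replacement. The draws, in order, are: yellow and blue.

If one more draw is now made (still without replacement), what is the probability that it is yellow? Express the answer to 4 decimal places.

0.4664

Compute the likelihood of the observed sequence for each case: P(data | bag A) = (2/9)(7/8) = 0.19444; P(data | bag B) = (6/7)(1/6) = 0.14286; P(data | bag C) = (2/5)(3/4) = 0.3.
Weighting by the prior gives 3/7 · 0.19444 = 0.083333, 3/7 · 0.14286 = 0.061224, 1/7 · 0.3 = 0.042857; summing to 0.18741.
Normalising, the posterior is P(bag A | data) = 0.44465, P(bag B | data) = 0.32668, P(bag C | data) = 0.22868.
The predictive probability is P(yellow next | data) = (1/7)(0.44465) + (1)(0.32668) + (1/3)(0.22868) = 0.46642.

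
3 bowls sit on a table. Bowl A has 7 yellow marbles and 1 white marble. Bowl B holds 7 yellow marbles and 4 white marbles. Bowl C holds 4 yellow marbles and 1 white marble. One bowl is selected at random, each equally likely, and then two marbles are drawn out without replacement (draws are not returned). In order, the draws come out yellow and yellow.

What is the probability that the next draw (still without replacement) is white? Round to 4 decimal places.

The likelihood of the observed sequence under each hypothesis: P(data | bowl A) = (7/8)(6/7) = 3/4; P(data | bowl B) = (7/11)(6/10) = 21/55; P(data | bowl C) = (4/5)(3/4) = 3/5.
Weighting by the prior gives 1/3 · 3/4 = 1/4, 1/3 · 21/55 = 7/55, 1/3 · 3/5 = 1/5; summing to 127/220.
Normalising, the posterior is P(bowl A | data) = 0.43307, P(bowl B | data) = 0.22047, P(bowl C | data) = 0.34646.
So P(white next | data) = Σ P(white next | H) P(H | data) = (1/6)(0.43307) + (4/9)(0.22047) + (1/3)(0.34646) = 0.28565.

0.2857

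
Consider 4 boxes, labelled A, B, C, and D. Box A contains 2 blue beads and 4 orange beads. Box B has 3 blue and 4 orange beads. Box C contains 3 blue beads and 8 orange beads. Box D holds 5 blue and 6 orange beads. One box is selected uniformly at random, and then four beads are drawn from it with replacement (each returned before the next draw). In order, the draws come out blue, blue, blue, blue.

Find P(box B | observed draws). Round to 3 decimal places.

0.358

The likelihood of the observed sequence under each hypothesis: P(data | box A) = (2/6)(2/6)(2/6)(2/6) = 0.012346; P(data | box B) = (3/7)(3/7)(3/7)(3/7) = 0.033736; P(data | box C) = (3/11)(3/11)(3/11)(3/11) = 0.0055324; P(data | box D) = (5/11)(5/11)(5/11)(5/11) = 0.042688.
The prior-weighted likelihoods are 1/4 · 0.012346 = 0.0030864, 1/4 · 0.033736 = 0.008434, 1/4 · 0.0055324 = 0.0013831, 1/4 · 0.042688 = 0.010672; summing to 0.023576.
So P(box B | data) = (0.008434) / (0.023576) = 0.35774.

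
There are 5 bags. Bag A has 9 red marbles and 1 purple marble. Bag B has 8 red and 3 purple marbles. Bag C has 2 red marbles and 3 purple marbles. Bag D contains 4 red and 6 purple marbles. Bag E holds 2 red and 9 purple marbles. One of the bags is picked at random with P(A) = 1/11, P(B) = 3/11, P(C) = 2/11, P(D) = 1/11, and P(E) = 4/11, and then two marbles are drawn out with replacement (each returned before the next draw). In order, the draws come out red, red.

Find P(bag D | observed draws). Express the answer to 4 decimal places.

0.0532

Under each hypothesis, the probability of the observed sequence is: P(data | bag A) = (9/10)(9/10) = 0.81; P(data | bag B) = (8/11)(8/11) = 0.52893; P(data | bag C) = (2/5)(2/5) = 0.16; P(data | bag D) = (4/10)(4/10) = 0.16; P(data | bag E) = (2/11)(2/11) = 0.033058.
Multiplying each by its prior: 1/11 · 0.81 = 0.073636, 3/11 · 0.52893 = 0.14425, 2/11 · 0.16 = 0.029091, 1/11 · 0.16 = 0.014545, 4/11 · 0.033058 = 0.012021; summing to 0.27355.
So P(bag D | data) = (0.014545) / (0.27355) = 0.053174.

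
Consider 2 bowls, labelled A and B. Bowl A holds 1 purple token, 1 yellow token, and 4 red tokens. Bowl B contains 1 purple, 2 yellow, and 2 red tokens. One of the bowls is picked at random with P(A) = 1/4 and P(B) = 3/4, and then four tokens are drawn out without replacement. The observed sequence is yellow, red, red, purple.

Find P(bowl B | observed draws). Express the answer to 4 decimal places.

Under each hypothesis, the probability of the observed sequence is: P(data | bowl A) = (1/6)(4/5)(3/4)(1/3) = 1/30; P(data | bowl B) = (2/5)(2/4)(1/3)(1/2) = 1/30.
Weighting by the prior gives 1/4 · 1/30 = 1/120, 3/4 · 1/30 = 1/40; these sum to 1/30.
So P(bowl B | data) = (1/40) / (1/30) = 3/4.

0.7500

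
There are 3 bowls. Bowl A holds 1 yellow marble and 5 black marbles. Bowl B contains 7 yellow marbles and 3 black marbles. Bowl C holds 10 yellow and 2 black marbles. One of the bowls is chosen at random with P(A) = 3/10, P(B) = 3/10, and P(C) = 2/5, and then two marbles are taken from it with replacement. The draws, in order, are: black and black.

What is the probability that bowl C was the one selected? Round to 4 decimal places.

0.0451

Under each hypothesis, the probability of the observed sequence is: P(data | bowl A) = (5/6)(5/6) = 0.69444; P(data | bowl B) = (3/10)(3/10) = 0.09; P(data | bowl C) = (2/12)(2/12) = 0.027778.
Multiplying each by its prior: 3/10 · 0.69444 = 0.20833, 3/10 · 0.09 = 0.027, 2/5 · 0.027778 = 0.011111; with total 0.24644.
By Bayes' rule, P(bowl C | data) = (0.011111) / (0.24644) = 0.045086.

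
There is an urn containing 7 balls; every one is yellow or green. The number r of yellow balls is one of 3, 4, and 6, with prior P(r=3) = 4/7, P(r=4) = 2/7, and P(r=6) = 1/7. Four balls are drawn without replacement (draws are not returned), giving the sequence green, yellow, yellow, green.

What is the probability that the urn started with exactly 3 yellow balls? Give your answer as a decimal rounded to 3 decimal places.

0.667

Under each hypothesis, the probability of the observed sequence is: P(data | r = 3) = (4/7)(3/6)(2/5)(3/4) = 3/35; P(data | r = 4) = (3/7)(4/6)(3/5)(2/4) = 3/35; P(data | r = 6) = (1/7)(6/6)(5/5)(0/4) = 0.
Multiplying each by its prior: 4/7 · 3/35 = 12/245, 2/7 · 3/35 = 6/245, 1/7 · 0 = 0; with total 18/245.
Hence P(r = 3 | data) = (12/245) / (18/245) = 2/3.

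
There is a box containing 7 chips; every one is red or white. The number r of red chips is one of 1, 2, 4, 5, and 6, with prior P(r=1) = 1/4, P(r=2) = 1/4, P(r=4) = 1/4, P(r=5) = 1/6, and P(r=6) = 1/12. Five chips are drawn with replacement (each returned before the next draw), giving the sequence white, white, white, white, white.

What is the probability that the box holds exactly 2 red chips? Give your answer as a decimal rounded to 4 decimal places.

0.2799

Compute the likelihood of the observed sequence for each case: P(data | r = 1) = (6/7)(6/7)(6/7)(6/7)(6/7) = 0.46266; P(data | r = 2) = (5/7)(5/7)(5/7)(5/7)(5/7) = 0.18593; P(data | r = 4) = (3/7)(3/7)(3/7)(3/7)(3/7) = 0.014458; P(data | r = 5) = (2/7)(2/7)(2/7)(2/7)(2/7) = 0.001904; P(data | r = 6) = (1/7)(1/7)(1/7)(1/7)(1/7) = 5.9499e-05.
The prior-weighted likelihoods are 1/4 · 0.46266 = 0.11567, 1/4 · 0.18593 = 0.046484, 1/4 · 0.014458 = 0.0036146, 1/6 · 0.001904 = 0.00031733, 1/12 · 5.9499e-05 = 4.9583e-06; summing to 0.16609.
Therefore the posterior P(r = 2 | data) = (0.046484) / (0.16609) = 0.27988.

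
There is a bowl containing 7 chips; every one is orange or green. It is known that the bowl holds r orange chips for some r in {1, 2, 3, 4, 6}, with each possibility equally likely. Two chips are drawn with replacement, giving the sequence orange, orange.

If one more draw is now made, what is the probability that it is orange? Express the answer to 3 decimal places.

The likelihood of the observed sequence under each hypothesis: P(data | r = 1) = (1/7)(1/7) = 1/49; P(data | r = 2) = (2/7)(2/7) = 4/49; P(data | r = 3) = (3/7)(3/7) = 9/49; P(data | r = 4) = (4/7)(4/7) = 16/49; P(data | r = 6) = (6/7)(6/7) = 36/49.
The prior-weighted likelihoods are 1/5 · 1/49 = 1/245, 1/5 · 4/49 = 4/245, 1/5 · 9/49 = 9/245, 1/5 · 16/49 = 16/245, 1/5 · 36/49 = 36/245; these sum to 66/245.
Normalising, the posterior is P(r = 1 | data) = 1/66, P(r = 2 | data) = 2/33, P(r = 3 | data) = 3/22, P(r = 4 | data) = 8/33, P(r = 6 | data) = 6/11.
Averaging over the posterior, P(orange next | data) = (1/7)(1/66) + (2/7)(2/33) + (3/7)(3/22) + (4/7)(8/33) + (6/7)(6/11) = 158/231.

0.684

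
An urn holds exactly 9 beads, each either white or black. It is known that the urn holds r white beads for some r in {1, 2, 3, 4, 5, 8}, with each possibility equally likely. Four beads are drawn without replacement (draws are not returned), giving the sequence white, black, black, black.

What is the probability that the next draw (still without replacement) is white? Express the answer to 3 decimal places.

0.317

The likelihood of the observed sequence under each hypothesis: P(data | r = 1) = (1/9)(8/8)(7/7)(6/6) = 1/9; P(data | r = 2) = (2/9)(7/8)(6/7)(5/6) = 5/36; P(data | r = 3) = (3/9)(6/8)(5/7)(4/6) = 5/42; P(data | r = 4) = (4/9)(5/8)(4/7)(3/6) = 5/63; P(data | r = 5) = (5/9)(4/8)(3/7)(2/6) = 5/126; P(data | r = 8) = (8/9)(1/8)(0/7) = 0.
Multiplying each by its prior: 1/6 · 1/9 = 1/54, 1/6 · 5/36 = 5/216, 1/6 · 5/42 = 5/252, 1/6 · 5/63 = 5/378, 1/6 · 5/126 = 5/756, 1/6 · 0 = 0; these sum to 41/504.
Normalising, the posterior is P(r = 1 | data) = 28/123, P(r = 2 | data) = 35/123, P(r = 3 | data) = 10/41, P(r = 4 | data) = 20/123, P(r = 5 | data) = 10/123, P(r = 8 | data) = 0.
The predictive probability is P(white next | data) = (0)(28/123) + (1/5)(35/123) + (2/5)(10/41) + (3/5)(20/123) + (4/5)(10/123) = 13/41.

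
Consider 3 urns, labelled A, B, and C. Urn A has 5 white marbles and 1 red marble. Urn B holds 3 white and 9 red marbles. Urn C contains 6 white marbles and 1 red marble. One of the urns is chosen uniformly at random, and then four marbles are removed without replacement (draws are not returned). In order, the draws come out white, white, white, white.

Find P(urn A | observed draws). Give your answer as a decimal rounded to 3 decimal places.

0.438

For each hypothesis, P(data | H) works out to: P(data | urn A) = (5/6)(4/5)(3/4)(2/3) = 1/3; P(data | urn B) = (3/12)(2/11)(1/10)(0/9) = 0; P(data | urn C) = (6/7)(5/6)(4/5)(3/4) = 3/7.
Multiplying each by its prior: 1/3 · 1/3 = 1/9, 1/3 · 0 = 0, 1/3 · 3/7 = 1/7; with total 16/63.
By Bayes' rule, P(urn A | data) = (1/9) / (16/63) = 7/16.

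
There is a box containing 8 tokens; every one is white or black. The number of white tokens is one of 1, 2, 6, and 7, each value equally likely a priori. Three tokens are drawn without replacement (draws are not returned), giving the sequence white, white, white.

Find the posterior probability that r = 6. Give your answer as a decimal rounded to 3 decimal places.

0.364

For each hypothesis, P(data | H) works out to: P(data | r = 1) = (1/8)(0/7) = 0; P(data | r = 2) = (2/8)(1/7)(0/6) = 0; P(data | r = 6) = (6/8)(5/7)(4/6) = 5/14; P(data | r = 7) = (7/8)(6/7)(5/6) = 5/8.
Multiplying each by its prior: 1/4 · 0 = 0, 1/4 · 0 = 0, 1/4 · 5/14 = 5/56, 1/4 · 5/8 = 5/32; summing to 55/224.
By Bayes' rule, P(r = 6 | data) = (5/56) / (55/224) = 4/11.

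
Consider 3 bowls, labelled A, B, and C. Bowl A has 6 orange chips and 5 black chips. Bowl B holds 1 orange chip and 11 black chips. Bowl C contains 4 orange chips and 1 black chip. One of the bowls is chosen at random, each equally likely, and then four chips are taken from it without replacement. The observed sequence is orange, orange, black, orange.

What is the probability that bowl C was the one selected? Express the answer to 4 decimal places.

Compute the likelihood of the observed sequence for each case: P(data | bowl A) = (6/11)(5/10)(5/9)(4/8) = 5/66; P(data | bowl B) = (1/12)(0/11) = 0; P(data | bowl C) = (4/5)(3/4)(1/3)(2/2) = 1/5.
The prior-weighted likelihoods are 1/3 · 5/66 = 5/198, 1/3 · 0 = 0, 1/3 · 1/5 = 1/15; summing to 91/990.
Therefore the posterior P(bowl C | data) = (1/15) / (91/990) = 66/91.

0.7253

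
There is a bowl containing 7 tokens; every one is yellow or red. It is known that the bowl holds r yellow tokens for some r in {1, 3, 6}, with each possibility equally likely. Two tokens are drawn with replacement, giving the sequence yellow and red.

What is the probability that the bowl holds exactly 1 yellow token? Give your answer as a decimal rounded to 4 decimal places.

For each hypothesis, P(data | H) works out to: P(data | r = 1) = (1/7)(6/7) = 6/49; P(data | r = 3) = (3/7)(4/7) = 12/49; P(data | r = 6) = (6/7)(1/7) = 6/49.
Weighting by the prior gives 1/3 · 6/49 = 2/49, 1/3 · 12/49 = 4/49, 1/3 · 6/49 = 2/49; summing to 8/49.
By Bayes' rule, P(r = 1 | data) = (2/49) / (8/49) = 1/4.

0.2500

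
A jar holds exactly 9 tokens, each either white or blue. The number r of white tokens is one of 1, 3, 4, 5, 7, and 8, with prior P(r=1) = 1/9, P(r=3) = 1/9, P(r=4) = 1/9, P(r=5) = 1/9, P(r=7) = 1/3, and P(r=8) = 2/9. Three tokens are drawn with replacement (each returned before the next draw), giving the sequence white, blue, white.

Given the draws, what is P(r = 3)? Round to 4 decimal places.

Compute the likelihood of the observed sequence for each case: P(data | r = 1) = (1/9)(8/9)(1/9) = 0.010974; P(data | r = 3) = (3/9)(6/9)(3/9) = 0.074074; P(data | r = 4) = (4/9)(5/9)(4/9) = 0.10974; P(data | r = 5) = (5/9)(4/9)(5/9) = 0.13717; P(data | r = 7) = (7/9)(2/9)(7/9) = 0.13443; P(data | r = 8) = (8/9)(1/9)(8/9) = 0.087791.
Weighting by the prior gives 1/9 · 0.010974 = 0.0012193, 1/9 · 0.074074 = 0.0082305, 1/9 · 0.10974 = 0.012193, 1/9 · 0.13717 = 0.015242, 1/3 · 0.13443 = 0.04481, 2/9 · 0.087791 = 0.019509; these sum to 0.1012.
Therefore the posterior P(r = 3 | data) = (0.0082305) / (0.1012) = 0.081325.

0.0813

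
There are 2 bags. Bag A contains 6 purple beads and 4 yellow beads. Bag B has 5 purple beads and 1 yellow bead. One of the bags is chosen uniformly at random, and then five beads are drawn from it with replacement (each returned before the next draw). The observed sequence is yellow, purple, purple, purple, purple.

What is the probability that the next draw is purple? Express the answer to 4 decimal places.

The likelihood of the observed sequence under each hypothesis: P(data | bag A) = (4/10)(6/10)(6/10)(6/10)(6/10) = 0.05184; P(data | bag B) = (1/6)(5/6)(5/6)(5/6)(5/6) = 0.080376.
The prior-weighted likelihoods are 1/2 · 0.05184 = 0.02592, 1/2 · 0.080376 = 0.040188; these sum to 0.066108.
Dividing through by the total gives posterior P(bag A | data) = 0.39209, P(bag B | data) = 0.60791.
The predictive probability is P(purple next | data) = (3/5)(0.39209) + (5/6)(0.60791) = 0.74185.

0.7418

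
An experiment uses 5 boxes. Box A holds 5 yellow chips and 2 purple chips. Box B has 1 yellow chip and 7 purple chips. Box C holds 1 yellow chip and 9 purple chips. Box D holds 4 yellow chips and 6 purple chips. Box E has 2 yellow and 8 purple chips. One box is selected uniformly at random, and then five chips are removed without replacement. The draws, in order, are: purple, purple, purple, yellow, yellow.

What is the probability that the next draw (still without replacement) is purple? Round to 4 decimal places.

0.7273

For each hypothesis, P(data | H) works out to: P(data | box A) = (2/7)(1/6)(0/5) = 0; P(data | box B) = (7/8)(6/7)(5/6)(1/5)(0/4) = 0; P(data | box C) = (9/10)(8/9)(7/8)(1/7)(0/6) = 0; P(data | box D) = (6/10)(5/9)(4/8)(4/7)(3/6) = 0.047619; P(data | box E) = (8/10)(7/9)(6/8)(2/7)(1/6) = 0.022222.
Weighting by the prior gives 1/5 · 0 = 0, 1/5 · 0 = 0, 1/5 · 0 = 0, 1/5 · 0.047619 = 0.0095238, 1/5 · 0.022222 = 0.0044444; these sum to 0.013968.
Normalising, the posterior is P(box A | data) = 0, P(box B | data) = 0, P(box C | data) = 0, P(box D | data) = 0.68182, P(box E | data) = 0.31818.
Averaging over the posterior, P(purple next | data) = (3/5)(0.68182) + (1)(0.31818) = 0.72727.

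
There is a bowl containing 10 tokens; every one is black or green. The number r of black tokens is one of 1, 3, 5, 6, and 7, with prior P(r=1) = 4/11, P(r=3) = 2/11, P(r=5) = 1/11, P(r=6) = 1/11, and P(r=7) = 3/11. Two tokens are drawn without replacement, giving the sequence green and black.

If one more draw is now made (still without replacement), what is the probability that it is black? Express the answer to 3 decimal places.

For each hypothesis, P(data | H) works out to: P(data | r = 1) = (9/10)(1/9) = 1/10; P(data | r = 3) = (7/10)(3/9) = 7/30; P(data | r = 5) = (5/10)(5/9) = 5/18; P(data | r = 6) = (4/10)(6/9) = 4/15; P(data | r = 7) = (3/10)(7/9) = 7/30.
Weighting by the prior gives 4/11 · 1/10 = 2/55, 2/11 · 7/30 = 7/165, 1/11 · 5/18 = 5/198, 1/11 · 4/15 = 4/165, 3/11 · 7/30 = 7/110; with total 19/99.
The posterior is then P(r = 1 | data) = 18/95, P(r = 3 | data) = 21/95, P(r = 5 | data) = 5/38, P(r = 6 | data) = 12/95, P(r = 7 | data) = 63/190.
So P(black next | data) = Σ P(black next | H) P(H | data) = (0)(18/95) + (1/4)(21/95) + (1/2)(5/38) + (5/8)(12/95) + (3/4)(63/190) = 341/760.

0.449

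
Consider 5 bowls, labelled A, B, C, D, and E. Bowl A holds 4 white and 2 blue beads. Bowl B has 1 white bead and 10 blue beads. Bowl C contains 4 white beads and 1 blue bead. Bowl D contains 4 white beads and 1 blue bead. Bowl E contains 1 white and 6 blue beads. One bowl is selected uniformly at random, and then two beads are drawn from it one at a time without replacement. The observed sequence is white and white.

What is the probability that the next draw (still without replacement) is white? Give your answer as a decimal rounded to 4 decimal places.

Compute the likelihood of the observed sequence for each case: P(data | bowl A) = (4/6)(3/5) = 2/5; P(data | bowl B) = (1/11)(0/10) = 0; P(data | bowl C) = (4/5)(3/4) = 3/5; P(data | bowl D) = (4/5)(3/4) = 3/5; P(data | bowl E) = (1/7)(0/6) = 0.
Multiplying each by its prior: 1/5 · 2/5 = 2/25, 1/5 · 0 = 0, 1/5 · 3/5 = 3/25, 1/5 · 3/5 = 3/25, 1/5 · 0 = 0; summing to 8/25.
Dividing through by the total gives posterior P(bowl A | data) = 1/4, P(bowl B | data) = 0, P(bowl C | data) = 3/8, P(bowl D | data) = 3/8, P(bowl E | data) = 0.
The predictive probability is P(white next | data) = (1/2)(1/4) + (2/3)(3/8) + (2/3)(3/8) = 5/8.

0.6250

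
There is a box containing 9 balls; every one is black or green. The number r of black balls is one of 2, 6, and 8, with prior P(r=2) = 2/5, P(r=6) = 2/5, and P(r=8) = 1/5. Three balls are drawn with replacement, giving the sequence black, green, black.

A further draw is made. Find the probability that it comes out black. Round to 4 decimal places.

For each hypothesis, P(data | H) works out to: P(data | r = 2) = (2/9)(7/9)(2/9) = 0.038409; P(data | r = 6) = (6/9)(3/9)(6/9) = 0.14815; P(data | r = 8) = (8/9)(1/9)(8/9) = 0.087791.
Weighting by the prior gives 2/5 · 0.038409 = 0.015364, 2/5 · 0.14815 = 0.059259, 1/5 · 0.087791 = 0.017558; with total 0.092181.
The posterior is then P(r = 2 | data) = 0.16667, P(r = 6 | data) = 0.64286, P(r = 8 | data) = 0.19048.
Averaging over the posterior, P(black next | data) = (2/9)(0.16667) + (2/3)(0.64286) + (8/9)(0.19048) = 0.63492.

0.6349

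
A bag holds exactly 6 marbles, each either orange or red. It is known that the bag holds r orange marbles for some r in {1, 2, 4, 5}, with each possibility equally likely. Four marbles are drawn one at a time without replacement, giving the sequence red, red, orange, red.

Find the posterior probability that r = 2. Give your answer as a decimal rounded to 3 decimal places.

For each hypothesis, P(data | H) works out to: P(data | r = 1) = (5/6)(4/5)(1/4)(3/3) = 1/6; P(data | r = 2) = (4/6)(3/5)(2/4)(2/3) = 2/15; P(data | r = 4) = (2/6)(1/5)(4/4)(0/3) = 0; P(data | r = 5) = (1/6)(0/5) = 0.
The prior-weighted likelihoods are 1/4 · 1/6 = 1/24, 1/4 · 2/15 = 1/30, 1/4 · 0 = 0, 1/4 · 0 = 0; these sum to 3/40.
By Bayes' rule, P(r = 2 | data) = (1/30) / (3/40) = 4/9.

0.444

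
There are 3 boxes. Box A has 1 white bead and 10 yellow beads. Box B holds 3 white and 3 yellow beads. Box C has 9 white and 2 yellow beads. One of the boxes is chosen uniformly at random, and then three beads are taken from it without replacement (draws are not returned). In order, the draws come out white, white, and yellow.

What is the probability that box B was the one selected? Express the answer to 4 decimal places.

0.5077

The likelihood of the observed sequence under each hypothesis: P(data | box A) = (1/11)(0/10) = 0; P(data | box B) = (3/6)(2/5)(3/4) = 3/20; P(data | box C) = (9/11)(8/10)(2/9) = 8/55.
The prior-weighted likelihoods are 1/3 · 0 = 0, 1/3 · 3/20 = 1/20, 1/3 · 8/55 = 8/165; summing to 13/132.
By Bayes' rule, P(box B | data) = (1/20) / (13/132) = 33/65.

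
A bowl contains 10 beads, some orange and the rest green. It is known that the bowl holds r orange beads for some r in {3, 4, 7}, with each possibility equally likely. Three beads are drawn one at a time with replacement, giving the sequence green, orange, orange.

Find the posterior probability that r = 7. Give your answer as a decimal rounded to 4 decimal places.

For each hypothesis, P(data | H) works out to: P(data | r = 3) = (7/10)(3/10)(3/10) = 63/1000; P(data | r = 4) = (6/10)(4/10)(4/10) = 12/125; P(data | r = 7) = (3/10)(7/10)(7/10) = 147/1000.
The prior-weighted likelihoods are 1/3 · 63/1000 = 21/1000, 1/3 · 12/125 = 4/125, 1/3 · 147/1000 = 49/1000; with total 51/500.
By Bayes' rule, P(r = 7 | data) = (49/1000) / (51/500) = 49/102.

0.4804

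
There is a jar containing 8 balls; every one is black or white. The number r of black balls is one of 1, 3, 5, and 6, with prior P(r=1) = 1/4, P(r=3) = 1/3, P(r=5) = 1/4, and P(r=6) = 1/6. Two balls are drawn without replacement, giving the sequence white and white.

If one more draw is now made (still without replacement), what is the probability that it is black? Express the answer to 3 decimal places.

For each hypothesis, P(data | H) works out to: P(data | r = 1) = (7/8)(6/7) = 3/4; P(data | r = 3) = (5/8)(4/7) = 5/14; P(data | r = 5) = (3/8)(2/7) = 3/28; P(data | r = 6) = (2/8)(1/7) = 1/28.
The prior-weighted likelihoods are 1/4 · 3/4 = 3/16, 1/3 · 5/14 = 5/42, 1/4 · 3/28 = 3/112, 1/6 · 1/28 = 1/168; with total 19/56.
The posterior is then P(r = 1 | data) = 21/38, P(r = 3 | data) = 20/57, P(r = 5 | data) = 3/38, P(r = 6 | data) = 1/57.
Averaging over the posterior, P(black next | data) = (1/6)(21/38) + (1/2)(20/57) + (5/6)(3/38) + (1)(1/57) = 20/57.

0.351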